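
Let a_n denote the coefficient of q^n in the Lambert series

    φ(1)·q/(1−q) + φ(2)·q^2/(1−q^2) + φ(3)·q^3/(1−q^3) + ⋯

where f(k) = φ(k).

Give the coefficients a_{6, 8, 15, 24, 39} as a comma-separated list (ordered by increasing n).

[q^6] φ(6)=2,φ(3)=2,φ(2)=1,φ(1)=1 ⇒ 6
[q^8] φ(1)=1,φ(2)=1,φ(4)=2,φ(8)=4 ⇒ 8
q^15  k|15↦φ(k): 1:1 3:2 5:4 15:8  a_15=15
q^24  k|24↦φ(k): 24:8 12:4 8:4 6:2 4:2 3:2 2:1 1:1  a_24=24
q^39  k|39↦φ(k): 1:1 3:2 13:12 39:24  a_39=39

6, 8, 15, 24, 39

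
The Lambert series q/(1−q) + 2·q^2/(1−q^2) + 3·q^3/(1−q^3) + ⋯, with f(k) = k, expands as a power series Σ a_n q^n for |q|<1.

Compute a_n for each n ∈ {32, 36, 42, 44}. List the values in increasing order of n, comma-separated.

63, 91, 96, 84

d|32:{32,16,8,4,2,1}  Σf=32+16+8+4+2+1=63
d|36:{36,18,12,9,6,4,3,2,1}  Σf=36+18+12+9+6+4+3+2+1=91
d|42:{1,2,3,6,7,14,21,42}  Σf=1+2+3+6+7+14+21+42=96
q^44  k|44↦f(k): 44:44 22:22 11:11 4:4 2:2 1:1  a_44=84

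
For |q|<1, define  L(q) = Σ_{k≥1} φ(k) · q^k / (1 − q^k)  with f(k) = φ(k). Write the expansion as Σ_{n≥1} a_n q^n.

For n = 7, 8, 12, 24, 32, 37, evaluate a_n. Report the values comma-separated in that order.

n=7: 7·1 1·7  φ→[6+1]=7
[q^8] φ(1)=1,φ(2)=1,φ(4)=2,φ(8)=4 ⇒ 8
d|12:{1,2,3,4,6,12}  Σφ=1+1+2+2+2+4=12
d|24:{1,2,3,4,6,8,12,24}  Σφ=1+1+2+2+2+4+4+8=24
d|32:{1,2,4,8,16,32}  Σφ=1+1+2+4+8+16=32
q^37  k|37↦φ(k): 1:1 37:36  a_37=37

7, 8, 12, 24, 32, 37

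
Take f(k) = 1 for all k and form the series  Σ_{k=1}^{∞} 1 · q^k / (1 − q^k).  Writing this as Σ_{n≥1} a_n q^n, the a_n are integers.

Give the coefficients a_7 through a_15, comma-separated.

2, 4, 3, 4, 2, 6, 2, 4, 4

q^7  k|7↦f(k): 7:1 1:1  a_7=2
n=8: 1·8 2·4 4·2 8·1  f→[1+1+1+1]=4
n=9: 1·9 3·3 9·1  f→[1+1+1]=3
q^10  k|10↦f(k): 10:1 5:1 2:1 1:1  a_10=4
q^11  k|11↦f(k): 11:1 1:1  a_11=2
n=12: 12·1 6·2 4·3 3·4 2·6 1·12  f→[1+1+1+1+1+1]=6
q^13  k|13↦f(k): 1:1 13:1  a_13=2
n=14: 14·1 7·2 2·7 1·14  f→[1+1+1+1]=4
q^15  k|15↦f(k): 1:1 3:1 5:1 15:1  a_15=4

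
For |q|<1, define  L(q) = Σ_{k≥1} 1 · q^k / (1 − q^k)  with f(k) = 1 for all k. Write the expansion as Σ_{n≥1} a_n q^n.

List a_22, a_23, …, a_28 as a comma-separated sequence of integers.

q^22  k|22↦f(k): 1:1 2:1 11:1 22:1  a_22=4
q^23  k|23↦f(k): 23:1 1:1  a_23=2
[q^24] f(24)=1,f(12)=1,f(8)=1,f(6)=1,f(4)=1,f(3)=1,f(2)=1,f(1)=1 ⇒ 8
n=25: 25·1 5·5 1·25  f→[1+1+1]=3
q^26  k|26↦f(k): 1:1 2:1 13:1 26:1  a_26=4
n=27: 27·1 9·3 3·9 1·27  f→[1+1+1+1]=4
n=28: 28·1 14·2 7·4 4·7 2·14 1·28  f→[1+1+1+1+1+1]=6

4, 2, 8, 3, 4, 4, 6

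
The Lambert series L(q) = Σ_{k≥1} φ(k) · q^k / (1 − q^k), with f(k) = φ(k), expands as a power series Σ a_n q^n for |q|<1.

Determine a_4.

q^4  k|4↦φ(k): 4:2 2:1 1:1  a_4=4

a_4 = 4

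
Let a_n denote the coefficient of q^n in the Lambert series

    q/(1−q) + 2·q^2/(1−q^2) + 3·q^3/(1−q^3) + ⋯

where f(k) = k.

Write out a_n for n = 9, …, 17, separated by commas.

[q^9] f(1)=1,f(3)=3,f(9)=9 ⇒ 13
n=10: 1·10 2·5 5·2 10·1  f→[1+2+5+10]=18
d|11:{11,1}  Σf=11+1=12
d|12:{1,2,3,4,6,12}  Σf=1+2+3+4+6+12=28
n=13: 13·1 1·13  f→[13+1]=14
n=14: 1·14 2·7 7·2 14·1  f→[1+2+7+14]=24
q^15  k|15↦f(k): 15:15 5:5 3:3 1:1  a_15=24
[q^16] f(1)=1,f(2)=2,f(4)=4,f(8)=8,f(16)=16 ⇒ 31
q^17  k|17↦f(k): 17:17 1:1  a_17=18

13, 18, 12, 28, 14, 24, 24, 31, 18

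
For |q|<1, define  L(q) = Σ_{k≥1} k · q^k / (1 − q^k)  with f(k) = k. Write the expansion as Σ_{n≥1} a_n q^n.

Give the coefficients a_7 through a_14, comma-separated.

8, 15, 13, 18, 12, 28, 14, 24

[q^7] f(1)=1,f(7)=7 ⇒ 8
q^8  k|8↦f(k): 8:8 4:4 2:2 1:1  a_8=15
q^9  k|9↦f(k): 9:9 3:3 1:1  a_9=13
[q^10] f(1)=1,f(2)=2,f(5)=5,f(10)=10 ⇒ 18
q^11  k|11↦f(k): 11:11 1:1  a_11=12
n=12: 12·1 6·2 4·3 3·4 2·6 1·12  f→[12+6+4+3+2+1]=28
d|13:{13,1}  Σf=13+1=14
[q^14] f(14)=14,f(7)=7,f(2)=2,f(1)=1 ⇒ 24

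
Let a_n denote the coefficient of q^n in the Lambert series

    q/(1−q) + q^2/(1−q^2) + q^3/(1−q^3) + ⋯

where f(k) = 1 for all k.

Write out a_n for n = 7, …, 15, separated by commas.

2, 4, 3, 4, 2, 6, 2, 4, 4

q^7  k|7↦f(k): 7:1 1:1  a_7=2
n=8: 8·1 4·2 2·4 1·8  f→[1+1+1+1]=4
[q^9] f(9)=1,f(3)=1,f(1)=1 ⇒ 3
n=10: 1·10 2·5 5·2 10·1  f→[1+1+1+1]=4
q^11  k|11↦f(k): 1:1 11:1  a_11=2
d|12:{1,2,3,4,6,12}  Σf=1+1+1+1+1+1=6
[q^13] f(13)=1,f(1)=1 ⇒ 2
[q^14] f(1)=1,f(2)=1,f(7)=1,f(14)=1 ⇒ 4
d|15:{15,5,3,1}  Σf=1+1+1+1=4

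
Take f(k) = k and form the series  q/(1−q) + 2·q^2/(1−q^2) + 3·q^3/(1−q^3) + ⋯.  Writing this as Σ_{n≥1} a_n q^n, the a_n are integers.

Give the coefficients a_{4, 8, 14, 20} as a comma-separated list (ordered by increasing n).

7, 15, 24, 42

[q^4] f(1)=1,f(2)=2,f(4)=4 ⇒ 7
n=8: 8·1 4·2 2·4 1·8  f→[8+4+2+1]=15
q^14  k|14↦f(k): 1:1 2:2 7:7 14:14  a_14=24
n=20: 20·1 10·2 5·4 4·5 2·10 1·20  f→[20+10+5+4+2+1]=42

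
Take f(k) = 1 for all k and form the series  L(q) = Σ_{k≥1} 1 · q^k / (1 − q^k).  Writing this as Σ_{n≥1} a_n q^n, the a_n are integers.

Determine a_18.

a_18 = 6

n=18: 1·18 2·9 3·6 6·3 9·2 18·1  f→[1+1+1+1+1+1]=6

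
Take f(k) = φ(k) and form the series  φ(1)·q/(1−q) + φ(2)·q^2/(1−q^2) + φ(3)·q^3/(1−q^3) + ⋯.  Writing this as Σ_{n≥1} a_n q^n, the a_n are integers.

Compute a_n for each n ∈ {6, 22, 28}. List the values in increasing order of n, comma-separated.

[q^6] φ(6)=2,φ(3)=2,φ(2)=1,φ(1)=1 ⇒ 6
[q^22] φ(22)=10,φ(11)=10,φ(2)=1,φ(1)=1 ⇒ 22
d|28:{1,2,4,7,14,28}  Σφ=1+1+2+6+6+12=28

6, 22, 28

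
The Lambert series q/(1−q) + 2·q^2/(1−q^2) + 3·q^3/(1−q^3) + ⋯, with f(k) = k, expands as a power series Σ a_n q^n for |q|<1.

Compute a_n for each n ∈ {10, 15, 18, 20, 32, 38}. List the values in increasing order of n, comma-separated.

d|10:{1,2,5,10}  Σf=1+2+5+10=18
n=15: 15·1 5·3 3·5 1·15  f→[15+5+3+1]=24
[q^18] f(18)=18,f(9)=9,f(6)=6,f(3)=3,f(2)=2,f(1)=1 ⇒ 39
d|20:{20,10,5,4,2,1}  Σf=20+10+5+4+2+1=42
q^32  k|32↦f(k): 1:1 2:2 4:4 8:8 16:16 32:32  a_32=63
[q^38] f(38)=38,f(19)=19,f(2)=2,f(1)=1 ⇒ 60

18, 24, 39, 42, 63, 60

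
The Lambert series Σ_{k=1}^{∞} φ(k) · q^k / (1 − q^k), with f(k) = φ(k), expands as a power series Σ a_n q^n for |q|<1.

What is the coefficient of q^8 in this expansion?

[q^8] φ(1)=1,φ(2)=1,φ(4)=2,φ(8)=4 ⇒ 8

a_8 = 8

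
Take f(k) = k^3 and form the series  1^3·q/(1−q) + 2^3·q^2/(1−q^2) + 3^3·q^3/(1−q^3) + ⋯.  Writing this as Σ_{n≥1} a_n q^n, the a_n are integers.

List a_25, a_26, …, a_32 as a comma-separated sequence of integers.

15751, 19782, 20440, 25112, 24390, 31752, 29792, 37449

[q^25] f(1)=1,f(5)=125,f(25)=15625 ⇒ 15751
[q^26] f(1)=1,f(2)=8,f(13)=2197,f(26)=17576 ⇒ 19782
[q^27] f(1)=1,f(3)=27,f(9)=729,f(27)=19683 ⇒ 20440
q^28  k|28↦f(k): 28:21952 14:2744 7:343 4:64 2:8 1:1  a_28=25112
q^29  k|29↦f(k): 1:1 29:24389  a_29=24390
n=30: 1·30 2·15 3·10 5·6 6·5 10·3 15·2 30·1  f→[1+8+27+125+216+1000+3375+27000]=31752
d|31:{31,1}  Σf=29791+1=29792
[q^32] f(1)=1,f(2)=8,f(4)=64,f(8)=512,f(16)=4096,f(32)=32768 ⇒ 37449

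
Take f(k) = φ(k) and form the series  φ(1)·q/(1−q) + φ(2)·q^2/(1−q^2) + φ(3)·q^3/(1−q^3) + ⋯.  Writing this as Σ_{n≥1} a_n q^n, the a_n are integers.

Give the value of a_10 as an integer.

[q^10] φ(1)=1,φ(2)=1,φ(5)=4,φ(10)=4 ⇒ 10

a_10 = 10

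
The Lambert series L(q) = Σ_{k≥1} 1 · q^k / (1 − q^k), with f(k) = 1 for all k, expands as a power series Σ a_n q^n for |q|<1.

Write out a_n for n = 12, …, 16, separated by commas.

n=12: 12·1 6·2 4·3 3·4 2·6 1·12  f→[1+1+1+1+1+1]=6
n=13: 13·1 1·13  f→[1+1]=2
[q^14] f(1)=1,f(2)=1,f(7)=1,f(14)=1 ⇒ 4
q^15  k|15↦f(k): 15:1 5:1 3:1 1:1  a_15=4
d|16:{16,8,4,2,1}  Σf=1+1+1+1+1=5

6, 2, 4, 4, 5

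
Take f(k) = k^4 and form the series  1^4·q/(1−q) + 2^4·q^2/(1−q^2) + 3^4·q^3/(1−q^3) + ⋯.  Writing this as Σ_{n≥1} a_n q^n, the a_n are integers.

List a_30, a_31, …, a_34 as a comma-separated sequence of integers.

d|30:{30,15,10,6,5,3,2,1}  Σf=810000+50625+10000+1296+625+81+16+1=872644
d|31:{31,1}  Σf=923521+1=923522
[q^32] f(32)=1048576,f(16)=65536,f(8)=4096,f(4)=256,f(2)=16,f(1)=1 ⇒ 1118481
d|33:{33,11,3,1}  Σf=1185921+14641+81+1=1200644
[q^34] f(1)=1,f(2)=16,f(17)=83521,f(34)=1336336 ⇒ 1419874

872644, 923522, 1118481, 1200644, 1419874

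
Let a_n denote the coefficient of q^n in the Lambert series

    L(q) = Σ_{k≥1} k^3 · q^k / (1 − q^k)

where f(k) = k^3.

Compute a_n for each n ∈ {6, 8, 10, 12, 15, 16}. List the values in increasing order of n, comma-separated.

252, 585, 1134, 2044, 3528, 4681

[q^6] f(6)=216,f(3)=27,f(2)=8,f(1)=1 ⇒ 252
[q^8] f(8)=512,f(4)=64,f(2)=8,f(1)=1 ⇒ 585
n=10: 10·1 5·2 2·5 1·10  f→[1000+125+8+1]=1134
d|12:{1,2,3,4,6,12}  Σf=1+8+27+64+216+1728=2044
n=15: 1·15 3·5 5·3 15·1  f→[1+27+125+3375]=3528
n=16: 16·1 8·2 4·4 2·8 1·16  f→[4096+512+64+8+1]=4681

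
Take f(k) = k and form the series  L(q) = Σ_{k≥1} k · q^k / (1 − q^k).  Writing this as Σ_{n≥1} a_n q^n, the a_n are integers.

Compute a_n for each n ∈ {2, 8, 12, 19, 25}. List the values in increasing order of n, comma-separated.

3, 15, 28, 20, 31

n=2: 1·2 2·1  f→[1+2]=3
n=8: 8·1 4·2 2·4 1·8  f→[8+4+2+1]=15
d|12:{12,6,4,3,2,1}  Σf=12+6+4+3+2+1=28
n=19: 19·1 1·19  f→[19+1]=20
[q^25] f(25)=25,f(5)=5,f(1)=1 ⇒ 31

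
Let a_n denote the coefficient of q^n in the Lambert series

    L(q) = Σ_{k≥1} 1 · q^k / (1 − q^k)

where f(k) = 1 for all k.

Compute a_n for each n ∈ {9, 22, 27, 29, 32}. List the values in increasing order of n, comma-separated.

3, 4, 4, 2, 6

[q^9] f(9)=1,f(3)=1,f(1)=1 ⇒ 3
d|22:{1,2,11,22}  Σf=1+1+1+1=4
n=27: 27·1 9·3 3·9 1·27  f→[1+1+1+1]=4
[q^29] f(29)=1,f(1)=1 ⇒ 2
q^32  k|32↦f(k): 32:1 16:1 8:1 4:1 2:1 1:1  a_32=6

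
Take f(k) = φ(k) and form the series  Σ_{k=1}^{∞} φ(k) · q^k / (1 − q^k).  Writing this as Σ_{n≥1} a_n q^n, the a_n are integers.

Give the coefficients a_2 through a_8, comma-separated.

n=2: 2·1 1·2  φ→[1+1]=2
d|3:{1,3}  Σφ=1+2=3
n=4: 1·4 2·2 4·1  φ→[1+1+2]=4
[q^5] φ(1)=1,φ(5)=4 ⇒ 5
d|6:{1,2,3,6}  Σφ=1+1+2+2=6
[q^7] φ(1)=1,φ(7)=6 ⇒ 7
[q^8] φ(1)=1,φ(2)=1,φ(4)=2,φ(8)=4 ⇒ 8

2, 3, 4, 5, 6, 7, 8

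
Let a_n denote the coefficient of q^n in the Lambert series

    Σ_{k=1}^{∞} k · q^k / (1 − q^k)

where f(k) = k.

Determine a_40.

a_40 = 90

d|40:{40,20,10,8,5,4,2,1}  Σf=40+20+10+8+5+4+2+1=90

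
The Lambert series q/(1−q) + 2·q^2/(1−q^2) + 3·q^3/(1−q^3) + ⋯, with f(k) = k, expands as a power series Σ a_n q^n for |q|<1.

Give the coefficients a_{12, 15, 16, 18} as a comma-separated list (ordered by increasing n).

q^12  k|12↦f(k): 1:1 2:2 3:3 4:4 6:6 12:12  a_12=28
n=15: 1·15 3·5 5·3 15·1  f→[1+3+5+15]=24
q^16  k|16↦f(k): 16:16 8:8 4:4 2:2 1:1  a_16=31
[q^18] f(18)=18,f(9)=9,f(6)=6,f(3)=3,f(2)=2,f(1)=1 ⇒ 39

28, 24, 31, 39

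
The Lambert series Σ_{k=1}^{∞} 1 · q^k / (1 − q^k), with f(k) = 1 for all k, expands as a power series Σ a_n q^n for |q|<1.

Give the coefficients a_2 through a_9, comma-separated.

2, 2, 3, 2, 4, 2, 4, 3

q^2  k|2↦f(k): 1:1 2:1  a_2=2
q^3  k|3↦f(k): 1:1 3:1  a_3=2
d|4:{4,2,1}  Σf=1+1+1=3
n=5: 5·1 1·5  f→[1+1]=2
q^6  k|6↦f(k): 6:1 3:1 2:1 1:1  a_6=4
d|7:{7,1}  Σf=1+1=2
q^8  k|8↦f(k): 8:1 4:1 2:1 1:1  a_8=4
n=9: 9·1 3·3 1·9  f→[1+1+1]=3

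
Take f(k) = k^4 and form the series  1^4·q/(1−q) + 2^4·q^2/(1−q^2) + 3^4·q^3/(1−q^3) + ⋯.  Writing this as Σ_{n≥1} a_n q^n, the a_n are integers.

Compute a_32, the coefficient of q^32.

a_32 = 1118481

[q^32] f(1)=1,f(2)=16,f(4)=256,f(8)=4096,f(16)=65536,f(32)=1048576 ⇒ 1118481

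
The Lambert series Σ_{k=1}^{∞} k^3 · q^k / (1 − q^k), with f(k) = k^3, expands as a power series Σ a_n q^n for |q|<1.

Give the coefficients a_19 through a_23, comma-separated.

q^19  k|19↦f(k): 1:1 19:6859  a_19=6860
q^20  k|20↦f(k): 20:8000 10:1000 5:125 4:64 2:8 1:1  a_20=9198
d|21:{21,7,3,1}  Σf=9261+343+27+1=9632
d|22:{1,2,11,22}  Σf=1+8+1331+10648=11988
n=23: 23·1 1·23  f→[12167+1]=12168

6860, 9198, 9632, 11988, 12168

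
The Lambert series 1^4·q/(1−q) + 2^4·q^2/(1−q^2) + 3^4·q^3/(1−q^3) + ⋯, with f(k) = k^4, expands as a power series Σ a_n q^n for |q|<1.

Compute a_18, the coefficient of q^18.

a_18 = 112931

q^18  k|18↦f(k): 1:1 2:16 3:81 6:1296 9:6561 18:104976  a_18=112931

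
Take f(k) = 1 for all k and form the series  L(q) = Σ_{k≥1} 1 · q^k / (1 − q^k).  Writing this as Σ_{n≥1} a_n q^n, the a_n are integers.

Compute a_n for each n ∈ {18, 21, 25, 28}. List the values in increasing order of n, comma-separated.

n=18: 1·18 2·9 3·6 6·3 9·2 18·1  f→[1+1+1+1+1+1]=6
[q^21] f(21)=1,f(7)=1,f(3)=1,f(1)=1 ⇒ 4
[q^25] f(1)=1,f(5)=1,f(25)=1 ⇒ 3
[q^28] f(1)=1,f(2)=1,f(4)=1,f(7)=1,f(14)=1,f(28)=1 ⇒ 6

6, 4, 3, 6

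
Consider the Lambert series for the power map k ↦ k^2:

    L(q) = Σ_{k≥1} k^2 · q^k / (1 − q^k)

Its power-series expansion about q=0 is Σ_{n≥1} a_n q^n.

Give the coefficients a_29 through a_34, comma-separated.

842, 1300, 962, 1365, 1220, 1450

d|29:{1,29}  Σf=1+841=842
n=30: 1·30 2·15 3·10 5·6 6·5 10·3 15·2 30·1  f→[1+4+9+25+36+100+225+900]=1300
n=31: 1·31 31·1  f→[1+961]=962
q^32  k|32↦f(k): 1:1 2:4 4:16 8:64 16:256 32:1024  a_32=1365
d|33:{1,3,11,33}  Σf=1+9+121+1089=1220
n=34: 34·1 17·2 2·17 1·34  f→[1156+289+4+1]=1450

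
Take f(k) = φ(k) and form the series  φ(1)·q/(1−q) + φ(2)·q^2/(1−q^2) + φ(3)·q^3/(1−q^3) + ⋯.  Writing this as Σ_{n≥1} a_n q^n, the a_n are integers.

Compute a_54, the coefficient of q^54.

d|54:{1,2,3,6,9,18,27,54}  Σφ=1+1+2+2+6+6+18+18=54

a_54 = 54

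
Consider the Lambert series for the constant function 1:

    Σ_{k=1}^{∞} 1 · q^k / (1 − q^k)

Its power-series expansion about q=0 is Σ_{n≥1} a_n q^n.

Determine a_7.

d|7:{7,1}  Σf=1+1=2

a_7 = 2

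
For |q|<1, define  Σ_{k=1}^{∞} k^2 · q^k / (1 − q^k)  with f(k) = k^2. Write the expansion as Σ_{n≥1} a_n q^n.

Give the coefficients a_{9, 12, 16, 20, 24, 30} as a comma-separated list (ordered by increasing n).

n=9: 1·9 3·3 9·1  f→[1+9+81]=91
n=12: 1·12 2·6 3·4 4·3 6·2 12·1  f→[1+4+9+16+36+144]=210
n=16: 1·16 2·8 4·4 8·2 16·1  f→[1+4+16+64+256]=341
[q^20] f(1)=1,f(2)=4,f(4)=16,f(5)=25,f(10)=100,f(20)=400 ⇒ 546
q^24  k|24↦f(k): 1:1 2:4 3:9 4:16 6:36 8:64 12:144 24:576  a_24=850
q^30  k|30↦f(k): 30:900 15:225 10:100 6:36 5:25 3:9 2:4 1:1  a_30=1300

91, 210, 341, 546, 850, 1300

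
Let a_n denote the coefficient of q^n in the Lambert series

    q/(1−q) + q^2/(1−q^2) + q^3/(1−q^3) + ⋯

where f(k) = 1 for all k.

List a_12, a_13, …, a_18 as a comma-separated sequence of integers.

6, 2, 4, 4, 5, 2, 6

d|12:{12,6,4,3,2,1}  Σf=1+1+1+1+1+1=6
n=13: 13·1 1·13  f→[1+1]=2
[q^14] f(1)=1,f(2)=1,f(7)=1,f(14)=1 ⇒ 4
d|15:{1,3,5,15}  Σf=1+1+1+1=4
q^16  k|16↦f(k): 1:1 2:1 4:1 8:1 16:1  a_16=5
d|17:{1,17}  Σf=1+1=2
[q^18] f(18)=1,f(9)=1,f(6)=1,f(3)=1,f(2)=1,f(1)=1 ⇒ 6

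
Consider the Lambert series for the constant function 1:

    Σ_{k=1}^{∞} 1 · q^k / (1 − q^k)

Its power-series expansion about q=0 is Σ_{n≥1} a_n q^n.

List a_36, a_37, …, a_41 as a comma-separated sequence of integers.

9, 2, 4, 4, 8, 2

[q^36] f(36)=1,f(18)=1,f(12)=1,f(9)=1,f(6)=1,f(4)=1,f(3)=1,f(2)=1,f(1)=1 ⇒ 9
[q^37] f(37)=1,f(1)=1 ⇒ 2
d|38:{38,19,2,1}  Σf=1+1+1+1=4
n=39: 39·1 13·3 3·13 1·39  f→[1+1+1+1]=4
d|40:{1,2,4,5,8,10,20,40}  Σf=1+1+1+1+1+1+1+1=8
[q^41] f(41)=1,f(1)=1 ⇒ 2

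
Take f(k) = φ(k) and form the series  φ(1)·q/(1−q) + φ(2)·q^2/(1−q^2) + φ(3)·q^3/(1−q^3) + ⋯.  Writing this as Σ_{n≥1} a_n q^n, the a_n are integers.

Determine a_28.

d|28:{28,14,7,4,2,1}  Σφ=12+6+6+2+1+1=28

a_28 = 28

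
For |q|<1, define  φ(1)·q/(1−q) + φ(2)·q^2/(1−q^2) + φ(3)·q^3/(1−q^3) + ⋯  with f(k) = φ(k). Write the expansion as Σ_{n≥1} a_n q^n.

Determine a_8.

[q^8] φ(8)=4,φ(4)=2,φ(2)=1,φ(1)=1 ⇒ 8

a_8 = 8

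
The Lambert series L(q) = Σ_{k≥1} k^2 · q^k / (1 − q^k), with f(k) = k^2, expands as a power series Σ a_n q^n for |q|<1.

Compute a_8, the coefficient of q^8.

a_8 = 85

n=8: 8·1 4·2 2·4 1·8  f→[64+16+4+1]=85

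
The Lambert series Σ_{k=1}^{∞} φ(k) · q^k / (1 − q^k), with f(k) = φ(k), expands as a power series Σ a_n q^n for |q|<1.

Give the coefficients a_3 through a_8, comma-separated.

[q^3] φ(3)=2,φ(1)=1 ⇒ 3
[q^4] φ(1)=1,φ(2)=1,φ(4)=2 ⇒ 4
n=5: 1·5 5·1  φ→[1+4]=5
[q^6] φ(6)=2,φ(3)=2,φ(2)=1,φ(1)=1 ⇒ 6
n=7: 1·7 7·1  φ→[1+6]=7
q^8  k|8↦φ(k): 1:1 2:1 4:2 8:4  a_8=8

3, 4, 5, 6, 7, 8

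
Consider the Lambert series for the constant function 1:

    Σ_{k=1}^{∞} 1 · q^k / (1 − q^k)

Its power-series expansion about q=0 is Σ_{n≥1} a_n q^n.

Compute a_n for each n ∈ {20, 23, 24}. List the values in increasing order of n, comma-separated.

[q^20] f(20)=1,f(10)=1,f(5)=1,f(4)=1,f(2)=1,f(1)=1 ⇒ 6
d|23:{23,1}  Σf=1+1=2
q^24  k|24↦f(k): 1:1 2:1 3:1 4:1 6:1 8:1 12:1 24:1  a_24=8

6, 2, 8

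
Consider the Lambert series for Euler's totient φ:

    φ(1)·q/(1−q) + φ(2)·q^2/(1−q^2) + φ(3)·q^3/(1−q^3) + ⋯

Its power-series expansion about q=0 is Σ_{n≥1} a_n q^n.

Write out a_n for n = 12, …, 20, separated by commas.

[q^12] φ(1)=1,φ(2)=1,φ(3)=2,φ(4)=2,φ(6)=2,φ(12)=4 ⇒ 12
n=13: 13·1 1·13  φ→[12+1]=13
d|14:{14,7,2,1}  Σφ=6+6+1+1=14
q^15  k|15↦φ(k): 1:1 3:2 5:4 15:8  a_15=15
n=16: 1·16 2·8 4·4 8·2 16·1  φ→[1+1+2+4+8]=16
q^17  k|17↦φ(k): 17:16 1:1  a_17=17
n=18: 18·1 9·2 6·3 3·6 2·9 1·18  φ→[6+6+2+2+1+1]=18
n=19: 19·1 1·19  φ→[18+1]=19
d|20:{1,2,4,5,10,20}  Σφ=1+1+2+4+4+8=20

12, 13, 14, 15, 16, 17, 18, 19, 20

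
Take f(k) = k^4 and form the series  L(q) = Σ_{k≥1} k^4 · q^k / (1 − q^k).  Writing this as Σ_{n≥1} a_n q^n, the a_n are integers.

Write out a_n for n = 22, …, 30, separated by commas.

d|22:{22,11,2,1}  Σf=234256+14641+16+1=248914
d|23:{1,23}  Σf=1+279841=279842
q^24  k|24↦f(k): 1:1 2:16 3:81 4:256 6:1296 8:4096 12:20736 24:331776  a_24=358258
n=25: 25·1 5·5 1·25  f→[390625+625+1]=391251
n=26: 1·26 2·13 13·2 26·1  f→[1+16+28561+456976]=485554
n=27: 1·27 3·9 9·3 27·1  f→[1+81+6561+531441]=538084
d|28:{28,14,7,4,2,1}  Σf=614656+38416+2401+256+16+1=655746
n=29: 1·29 29·1  f→[1+707281]=707282
q^30  k|30↦f(k): 30:810000 15:50625 10:10000 6:1296 5:625 3:81 2:16 1:1  a_30=872644

248914, 279842, 358258, 391251, 485554, 538084, 655746, 707282, 872644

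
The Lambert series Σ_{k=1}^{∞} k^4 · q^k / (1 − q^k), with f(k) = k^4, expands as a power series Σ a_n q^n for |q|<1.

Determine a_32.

a_32 = 1118481

d|32:{1,2,4,8,16,32}  Σf=1+16+256+4096+65536+1048576=1118481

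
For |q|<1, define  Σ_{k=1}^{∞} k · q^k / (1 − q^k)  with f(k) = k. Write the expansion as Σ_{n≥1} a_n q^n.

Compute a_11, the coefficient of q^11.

a_11 = 12

q^11  k|11↦f(k): 11:11 1:1  a_11=12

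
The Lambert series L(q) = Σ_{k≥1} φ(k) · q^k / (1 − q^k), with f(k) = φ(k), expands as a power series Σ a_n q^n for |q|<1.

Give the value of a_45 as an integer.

q^45  k|45↦φ(k): 45:24 15:8 9:6 5:4 3:2 1:1  a_45=45

a_45 = 45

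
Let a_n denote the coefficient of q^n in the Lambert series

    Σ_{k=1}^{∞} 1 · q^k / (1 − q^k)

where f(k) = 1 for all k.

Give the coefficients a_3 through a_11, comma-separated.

q^3  k|3↦f(k): 1:1 3:1  a_3=2
[q^4] f(4)=1,f(2)=1,f(1)=1 ⇒ 3
q^5  k|5↦f(k): 5:1 1:1  a_5=2
q^6  k|6↦f(k): 6:1 3:1 2:1 1:1  a_6=4
q^7  k|7↦f(k): 1:1 7:1  a_7=2
d|8:{1,2,4,8}  Σf=1+1+1+1=4
[q^9] f(9)=1,f(3)=1,f(1)=1 ⇒ 3
[q^10] f(10)=1,f(5)=1,f(2)=1,f(1)=1 ⇒ 4
d|11:{1,11}  Σf=1+1=2

2, 3, 2, 4, 2, 4, 3, 4, 2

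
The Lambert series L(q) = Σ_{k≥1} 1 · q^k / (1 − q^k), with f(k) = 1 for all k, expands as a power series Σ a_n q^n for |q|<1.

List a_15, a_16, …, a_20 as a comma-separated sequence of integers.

d|15:{15,5,3,1}  Σf=1+1+1+1=4
n=16: 1·16 2·8 4·4 8·2 16·1  f→[1+1+1+1+1]=5
q^17  k|17↦f(k): 1:1 17:1  a_17=2
[q^18] f(18)=1,f(9)=1,f(6)=1,f(3)=1,f(2)=1,f(1)=1 ⇒ 6
d|19:{1,19}  Σf=1+1=2
n=20: 20·1 10·2 5·4 4·5 2·10 1·20  f→[1+1+1+1+1+1]=6

4, 5, 2, 6, 2, 6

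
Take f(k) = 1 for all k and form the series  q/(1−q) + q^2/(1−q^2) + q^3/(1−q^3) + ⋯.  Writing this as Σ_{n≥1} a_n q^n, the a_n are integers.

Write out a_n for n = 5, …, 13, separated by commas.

d|5:{1,5}  Σf=1+1=2
d|6:{6,3,2,1}  Σf=1+1+1+1=4
n=7: 1·7 7·1  f→[1+1]=2
q^8  k|8↦f(k): 1:1 2:1 4:1 8:1  a_8=4
n=9: 9·1 3·3 1·9  f→[1+1+1]=3
n=10: 1·10 2·5 5·2 10·1  f→[1+1+1+1]=4
[q^11] f(11)=1,f(1)=1 ⇒ 2
d|12:{12,6,4,3,2,1}  Σf=1+1+1+1+1+1=6
n=13: 1·13 13·1  f→[1+1]=2

2, 4, 2, 4, 3, 4, 2, 6, 2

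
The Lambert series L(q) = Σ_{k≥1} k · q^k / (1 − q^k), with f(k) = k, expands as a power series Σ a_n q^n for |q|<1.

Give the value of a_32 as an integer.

a_32 = 63

q^32  k|32↦f(k): 32:32 16:16 8:8 4:4 2:2 1:1  a_32=63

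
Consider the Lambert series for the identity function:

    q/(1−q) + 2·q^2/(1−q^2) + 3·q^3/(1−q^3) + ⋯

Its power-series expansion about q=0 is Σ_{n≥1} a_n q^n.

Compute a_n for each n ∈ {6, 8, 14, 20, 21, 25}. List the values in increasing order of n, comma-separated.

[q^6] f(1)=1,f(2)=2,f(3)=3,f(6)=6 ⇒ 12
n=8: 8·1 4·2 2·4 1·8  f→[8+4+2+1]=15
d|14:{14,7,2,1}  Σf=14+7+2+1=24
q^20  k|20↦f(k): 1:1 2:2 4:4 5:5 10:10 20:20  a_20=42
q^21  k|21↦f(k): 21:21 7:7 3:3 1:1  a_21=32
[q^25] f(25)=25,f(5)=5,f(1)=1 ⇒ 31

12, 15, 24, 42, 32, 31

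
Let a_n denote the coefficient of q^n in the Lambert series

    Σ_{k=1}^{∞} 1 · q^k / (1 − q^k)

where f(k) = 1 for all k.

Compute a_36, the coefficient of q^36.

a_36 = 9

d|36:{36,18,12,9,6,4,3,2,1}  Σf=1+1+1+1+1+1+1+1+1=9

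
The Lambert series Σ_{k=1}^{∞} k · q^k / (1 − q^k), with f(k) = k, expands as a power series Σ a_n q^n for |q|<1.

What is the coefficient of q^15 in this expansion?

a_15 = 24

q^15  k|15↦f(k): 1:1 3:3 5:5 15:15  a_15=24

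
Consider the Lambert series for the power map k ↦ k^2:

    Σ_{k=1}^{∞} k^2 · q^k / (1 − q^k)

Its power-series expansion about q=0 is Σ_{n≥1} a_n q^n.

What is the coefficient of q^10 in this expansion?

q^10  k|10↦f(k): 10:100 5:25 2:4 1:1  a_10=130

a_10 = 130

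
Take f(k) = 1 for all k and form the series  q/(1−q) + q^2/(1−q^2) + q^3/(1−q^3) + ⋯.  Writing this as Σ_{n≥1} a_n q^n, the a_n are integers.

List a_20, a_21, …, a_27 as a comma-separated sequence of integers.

6, 4, 4, 2, 8, 3, 4, 4

q^20  k|20↦f(k): 20:1 10:1 5:1 4:1 2:1 1:1  a_20=6
q^21  k|21↦f(k): 1:1 3:1 7:1 21:1  a_21=4
[q^22] f(22)=1,f(11)=1,f(2)=1,f(1)=1 ⇒ 4
d|23:{23,1}  Σf=1+1=2
[q^24] f(24)=1,f(12)=1,f(8)=1,f(6)=1,f(4)=1,f(3)=1,f(2)=1,f(1)=1 ⇒ 8
[q^25] f(1)=1,f(5)=1,f(25)=1 ⇒ 3
n=26: 26·1 13·2 2·13 1·26  f→[1+1+1+1]=4
[q^27] f(1)=1,f(3)=1,f(9)=1,f(27)=1 ⇒ 4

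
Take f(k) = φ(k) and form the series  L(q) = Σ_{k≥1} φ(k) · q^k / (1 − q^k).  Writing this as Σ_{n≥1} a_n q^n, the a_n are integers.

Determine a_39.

d|39:{39,13,3,1}  Σφ=24+12+2+1=39

a_39 = 39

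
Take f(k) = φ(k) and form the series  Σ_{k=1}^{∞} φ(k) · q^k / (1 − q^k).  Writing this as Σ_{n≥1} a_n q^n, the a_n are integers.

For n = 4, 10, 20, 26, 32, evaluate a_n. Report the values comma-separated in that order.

[q^4] φ(4)=2,φ(2)=1,φ(1)=1 ⇒ 4
[q^10] φ(10)=4,φ(5)=4,φ(2)=1,φ(1)=1 ⇒ 10
[q^20] φ(1)=1,φ(2)=1,φ(4)=2,φ(5)=4,φ(10)=4,φ(20)=8 ⇒ 20
d|26:{26,13,2,1}  Σφ=12+12+1+1=26
d|32:{32,16,8,4,2,1}  Σφ=16+8+4+2+1+1=32

4, 10, 20, 26, 32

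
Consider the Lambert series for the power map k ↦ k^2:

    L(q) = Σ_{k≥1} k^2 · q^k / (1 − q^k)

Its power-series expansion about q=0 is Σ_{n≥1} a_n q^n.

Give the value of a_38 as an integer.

a_38 = 1810

d|38:{1,2,19,38}  Σf=1+4+361+1444=1810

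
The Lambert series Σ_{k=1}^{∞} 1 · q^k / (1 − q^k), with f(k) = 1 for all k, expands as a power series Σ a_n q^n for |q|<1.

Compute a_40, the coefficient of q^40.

a_40 = 8

q^40  k|40↦f(k): 40:1 20:1 10:1 8:1 5:1 4:1 2:1 1:1  a_40=8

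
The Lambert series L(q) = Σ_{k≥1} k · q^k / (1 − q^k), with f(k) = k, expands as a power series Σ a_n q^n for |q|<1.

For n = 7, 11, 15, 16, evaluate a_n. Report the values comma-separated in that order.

8, 12, 24, 31

d|7:{1,7}  Σf=1+7=8
d|11:{1,11}  Σf=1+11=12
d|15:{15,5,3,1}  Σf=15+5+3+1=24
n=16: 16·1 8·2 4·4 2·8 1·16  f→[16+8+4+2+1]=31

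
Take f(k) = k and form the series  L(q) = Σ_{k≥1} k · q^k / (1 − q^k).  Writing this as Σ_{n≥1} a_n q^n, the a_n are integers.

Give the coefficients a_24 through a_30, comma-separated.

d|24:{1,2,3,4,6,8,12,24}  Σf=1+2+3+4+6+8+12+24=60
[q^25] f(25)=25,f(5)=5,f(1)=1 ⇒ 31
n=26: 1·26 2·13 13·2 26·1  f→[1+2+13+26]=42
[q^27] f(1)=1,f(3)=3,f(9)=9,f(27)=27 ⇒ 40
[q^28] f(28)=28,f(14)=14,f(7)=7,f(4)=4,f(2)=2,f(1)=1 ⇒ 56
q^29  k|29↦f(k): 29:29 1:1  a_29=30
q^30  k|30↦f(k): 1:1 2:2 3:3 5:5 6:6 10:10 15:15 30:30  a_30=72

60, 31, 42, 40, 56, 30, 72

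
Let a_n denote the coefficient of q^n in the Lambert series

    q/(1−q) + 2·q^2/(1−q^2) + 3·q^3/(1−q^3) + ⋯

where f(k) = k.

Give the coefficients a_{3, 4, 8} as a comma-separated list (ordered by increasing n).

q^3  k|3↦f(k): 1:1 3:3  a_3=4
d|4:{1,2,4}  Σf=1+2+4=7
[q^8] f(1)=1,f(2)=2,f(4)=4,f(8)=8 ⇒ 15

4, 7, 15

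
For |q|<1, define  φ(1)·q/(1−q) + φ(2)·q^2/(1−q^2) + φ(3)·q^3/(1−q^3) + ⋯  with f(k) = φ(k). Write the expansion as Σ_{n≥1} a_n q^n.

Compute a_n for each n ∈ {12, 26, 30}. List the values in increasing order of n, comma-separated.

[q^12] φ(12)=4,φ(6)=2,φ(4)=2,φ(3)=2,φ(2)=1,φ(1)=1 ⇒ 12
d|26:{1,2,13,26}  Σφ=1+1+12+12=26
n=30: 1·30 2·15 3·10 5·6 6·5 10·3 15·2 30·1  φ→[1+1+2+4+2+4+8+8]=30

12, 26, 30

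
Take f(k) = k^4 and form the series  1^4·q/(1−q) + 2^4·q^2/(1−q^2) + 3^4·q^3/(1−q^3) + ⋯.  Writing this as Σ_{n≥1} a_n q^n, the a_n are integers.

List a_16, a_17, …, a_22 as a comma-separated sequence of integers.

n=16: 16·1 8·2 4·4 2·8 1·16  f→[65536+4096+256+16+1]=69905
n=17: 1·17 17·1  f→[1+83521]=83522
d|18:{1,2,3,6,9,18}  Σf=1+16+81+1296+6561+104976=112931
n=19: 1·19 19·1  f→[1+130321]=130322
n=20: 20·1 10·2 5·4 4·5 2·10 1·20  f→[160000+10000+625+256+16+1]=170898
[q^21] f(21)=194481,f(7)=2401,f(3)=81,f(1)=1 ⇒ 196964
q^22  k|22↦f(k): 1:1 2:16 11:14641 22:234256  a_22=248914

69905, 83522, 112931, 130322, 170898, 196964, 248914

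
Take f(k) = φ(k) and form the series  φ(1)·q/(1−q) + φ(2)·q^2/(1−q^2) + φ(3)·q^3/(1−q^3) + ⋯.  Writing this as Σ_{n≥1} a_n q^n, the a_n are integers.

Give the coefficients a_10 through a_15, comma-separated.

q^10  k|10↦φ(k): 10:4 5:4 2:1 1:1  a_10=10
[q^11] φ(1)=1,φ(11)=10 ⇒ 11
[q^12] φ(1)=1,φ(2)=1,φ(3)=2,φ(4)=2,φ(6)=2,φ(12)=4 ⇒ 12
d|13:{13,1}  Σφ=12+1=13
[q^14] φ(1)=1,φ(2)=1,φ(7)=6,φ(14)=6 ⇒ 14
d|15:{15,5,3,1}  Σφ=8+4+2+1=15

10, 11, 12, 13, 14, 15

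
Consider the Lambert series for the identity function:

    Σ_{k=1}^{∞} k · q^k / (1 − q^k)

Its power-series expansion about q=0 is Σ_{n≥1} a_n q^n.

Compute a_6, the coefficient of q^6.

n=6: 1·6 2·3 3·2 6·1  f→[1+2+3+6]=12

a_6 = 12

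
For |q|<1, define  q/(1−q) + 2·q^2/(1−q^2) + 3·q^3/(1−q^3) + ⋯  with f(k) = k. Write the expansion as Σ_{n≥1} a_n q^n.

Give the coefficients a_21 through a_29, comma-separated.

32, 36, 24, 60, 31, 42, 40, 56, 30

d|21:{1,3,7,21}  Σf=1+3+7+21=32
d|22:{22,11,2,1}  Σf=22+11+2+1=36
n=23: 23·1 1·23  f→[23+1]=24
[q^24] f(24)=24,f(12)=12,f(8)=8,f(6)=6,f(4)=4,f(3)=3,f(2)=2,f(1)=1 ⇒ 60
n=25: 1·25 5·5 25·1  f→[1+5+25]=31
n=26: 1·26 2·13 13·2 26·1  f→[1+2+13+26]=42
q^27  k|27↦f(k): 27:27 9:9 3:3 1:1  a_27=40
n=28: 28·1 14·2 7·4 4·7 2·14 1·28  f→[28+14+7+4+2+1]=56
q^29  k|29↦f(k): 1:1 29:29  a_29=30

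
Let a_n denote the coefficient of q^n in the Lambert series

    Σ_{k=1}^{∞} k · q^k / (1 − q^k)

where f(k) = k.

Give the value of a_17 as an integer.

d|17:{17,1}  Σf=17+1=18

a_17 = 18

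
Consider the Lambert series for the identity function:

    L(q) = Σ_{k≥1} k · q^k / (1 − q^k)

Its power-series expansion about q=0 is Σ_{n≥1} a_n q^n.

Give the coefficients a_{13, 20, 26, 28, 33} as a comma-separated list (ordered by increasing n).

n=13: 1·13 13·1  f→[1+13]=14
[q^20] f(1)=1,f(2)=2,f(4)=4,f(5)=5,f(10)=10,f(20)=20 ⇒ 42
d|26:{1,2,13,26}  Σf=1+2+13+26=42
[q^28] f(28)=28,f(14)=14,f(7)=7,f(4)=4,f(2)=2,f(1)=1 ⇒ 56
n=33: 1·33 3·11 11·3 33·1  f→[1+3+11+33]=48

14, 42, 42, 56, 48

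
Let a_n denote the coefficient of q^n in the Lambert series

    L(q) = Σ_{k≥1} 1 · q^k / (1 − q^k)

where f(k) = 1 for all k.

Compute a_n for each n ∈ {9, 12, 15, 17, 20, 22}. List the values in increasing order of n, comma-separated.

n=9: 1·9 3·3 9·1  f→[1+1+1]=3
[q^12] f(12)=1,f(6)=1,f(4)=1,f(3)=1,f(2)=1,f(1)=1 ⇒ 6
n=15: 1·15 3·5 5·3 15·1  f→[1+1+1+1]=4
n=17: 1·17 17·1  f→[1+1]=2
n=20: 1·20 2·10 4·5 5·4 10·2 20·1  f→[1+1+1+1+1+1]=6
d|22:{22,11,2,1}  Σf=1+1+1+1=4

3, 6, 4, 2, 6, 4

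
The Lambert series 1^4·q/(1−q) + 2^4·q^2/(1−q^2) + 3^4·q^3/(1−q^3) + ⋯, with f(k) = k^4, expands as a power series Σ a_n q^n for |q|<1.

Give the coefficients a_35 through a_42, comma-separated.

1503652, 1813539, 1874162, 2215474, 2342084, 2734994, 2825762, 3348388

n=35: 1·35 5·7 7·5 35·1  f→[1+625+2401+1500625]=1503652
d|36:{36,18,12,9,6,4,3,2,1}  Σf=1679616+104976+20736+6561+1296+256+81+16+1=1813539
[q^37] f(1)=1,f(37)=1874161 ⇒ 1874162
n=38: 38·1 19·2 2·19 1·38  f→[2085136+130321+16+1]=2215474
d|39:{39,13,3,1}  Σf=2313441+28561+81+1=2342084
n=40: 40·1 20·2 10·4 8·5 5·8 4·10 2·20 1·40  f→[2560000+160000+10000+4096+625+256+16+1]=2734994
q^41  k|41↦f(k): 41:2825761 1:1  a_41=2825762
[q^42] f(1)=1,f(2)=16,f(3)=81,f(6)=1296,f(7)=2401,f(14)=38416,f(21)=194481,f(42)=3111696 ⇒ 3348388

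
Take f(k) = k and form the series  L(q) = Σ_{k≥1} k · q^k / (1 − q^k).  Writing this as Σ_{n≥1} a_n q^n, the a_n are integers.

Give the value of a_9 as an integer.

a_9 = 13

q^9  k|9↦f(k): 1:1 3:3 9:9  a_9=13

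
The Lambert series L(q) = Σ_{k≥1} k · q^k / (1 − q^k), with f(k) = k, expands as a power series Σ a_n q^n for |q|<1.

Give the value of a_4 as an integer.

a_4 = 7

q^4  k|4↦f(k): 4:4 2:2 1:1  a_4=7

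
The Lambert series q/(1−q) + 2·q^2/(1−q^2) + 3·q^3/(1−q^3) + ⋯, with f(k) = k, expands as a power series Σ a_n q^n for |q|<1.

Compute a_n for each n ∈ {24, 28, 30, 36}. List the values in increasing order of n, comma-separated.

q^24  k|24↦f(k): 24:24 12:12 8:8 6:6 4:4 3:3 2:2 1:1  a_24=60
n=28: 1·28 2·14 4·7 7·4 14·2 28·1  f→[1+2+4+7+14+28]=56
d|30:{30,15,10,6,5,3,2,1}  Σf=30+15+10+6+5+3+2+1=72
n=36: 1·36 2·18 3·12 4·9 6·6 9·4 12·3 18·2 36·1  f→[1+2+3+4+6+9+12+18+36]=91

60, 56, 72, 91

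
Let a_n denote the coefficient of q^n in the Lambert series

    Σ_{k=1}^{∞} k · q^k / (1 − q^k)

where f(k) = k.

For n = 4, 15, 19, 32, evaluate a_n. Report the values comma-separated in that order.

[q^4] f(1)=1,f(2)=2,f(4)=4 ⇒ 7
[q^15] f(1)=1,f(3)=3,f(5)=5,f(15)=15 ⇒ 24
[q^19] f(1)=1,f(19)=19 ⇒ 20
q^32  k|32↦f(k): 1:1 2:2 4:4 8:8 16:16 32:32  a_32=63

7, 24, 20, 63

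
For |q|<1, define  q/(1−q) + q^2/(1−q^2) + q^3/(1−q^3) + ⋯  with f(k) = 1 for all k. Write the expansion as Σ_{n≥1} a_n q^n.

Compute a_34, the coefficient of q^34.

a_34 = 4

d|34:{1,2,17,34}  Σf=1+1+1+1=4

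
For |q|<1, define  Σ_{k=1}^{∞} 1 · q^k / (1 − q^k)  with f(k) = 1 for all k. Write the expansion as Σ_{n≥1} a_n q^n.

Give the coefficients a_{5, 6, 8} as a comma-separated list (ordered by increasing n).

n=5: 5·1 1·5  f→[1+1]=2
q^6  k|6↦f(k): 1:1 2:1 3:1 6:1  a_6=4
d|8:{8,4,2,1}  Σf=1+1+1+1=4

2, 4, 4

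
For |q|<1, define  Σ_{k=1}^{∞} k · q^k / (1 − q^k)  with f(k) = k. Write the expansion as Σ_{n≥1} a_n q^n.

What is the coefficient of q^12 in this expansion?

[q^12] f(1)=1,f(2)=2,f(3)=3,f(4)=4,f(6)=6,f(12)=12 ⇒ 28

a_12 = 28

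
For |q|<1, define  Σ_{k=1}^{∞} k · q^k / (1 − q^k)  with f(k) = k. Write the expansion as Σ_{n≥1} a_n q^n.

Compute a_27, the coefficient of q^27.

a_27 = 40

[q^27] f(1)=1,f(3)=3,f(9)=9,f(27)=27 ⇒ 40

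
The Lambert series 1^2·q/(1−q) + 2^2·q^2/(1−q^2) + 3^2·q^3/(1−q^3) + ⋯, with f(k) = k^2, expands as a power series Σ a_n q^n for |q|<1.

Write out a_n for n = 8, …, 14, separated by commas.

n=8: 8·1 4·2 2·4 1·8  f→[64+16+4+1]=85
q^9  k|9↦f(k): 9:81 3:9 1:1  a_9=91
d|10:{1,2,5,10}  Σf=1+4+25+100=130
q^11  k|11↦f(k): 11:121 1:1  a_11=122
n=12: 1·12 2·6 3·4 4·3 6·2 12·1  f→[1+4+9+16+36+144]=210
d|13:{13,1}  Σf=169+1=170
q^14  k|14↦f(k): 14:196 7:49 2:4 1:1  a_14=250

85, 91, 130, 122, 210, 170, 250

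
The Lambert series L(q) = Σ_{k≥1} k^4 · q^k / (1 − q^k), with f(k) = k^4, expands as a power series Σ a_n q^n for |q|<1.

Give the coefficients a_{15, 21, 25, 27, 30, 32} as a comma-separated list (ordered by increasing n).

n=15: 1·15 3·5 5·3 15·1  f→[1+81+625+50625]=51332
n=21: 21·1 7·3 3·7 1·21  f→[194481+2401+81+1]=196964
[q^25] f(1)=1,f(5)=625,f(25)=390625 ⇒ 391251
d|27:{1,3,9,27}  Σf=1+81+6561+531441=538084
n=30: 1·30 2·15 3·10 5·6 6·5 10·3 15·2 30·1  f→[1+16+81+625+1296+10000+50625+810000]=872644
q^32  k|32↦f(k): 32:1048576 16:65536 8:4096 4:256 2:16 1:1  a_32=1118481

51332, 196964, 391251, 538084, 872644, 1118481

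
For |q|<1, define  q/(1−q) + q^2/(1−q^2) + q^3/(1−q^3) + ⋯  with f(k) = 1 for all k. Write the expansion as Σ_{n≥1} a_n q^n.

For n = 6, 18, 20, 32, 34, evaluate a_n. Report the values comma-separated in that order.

n=6: 1·6 2·3 3·2 6·1  f→[1+1+1+1]=4
n=18: 1·18 2·9 3·6 6·3 9·2 18·1  f→[1+1+1+1+1+1]=6
q^20  k|20↦f(k): 20:1 10:1 5:1 4:1 2:1 1:1  a_20=6
q^32  k|32↦f(k): 1:1 2:1 4:1 8:1 16:1 32:1  a_32=6
q^34  k|34↦f(k): 1:1 2:1 17:1 34:1  a_34=4

4, 6, 6, 6, 4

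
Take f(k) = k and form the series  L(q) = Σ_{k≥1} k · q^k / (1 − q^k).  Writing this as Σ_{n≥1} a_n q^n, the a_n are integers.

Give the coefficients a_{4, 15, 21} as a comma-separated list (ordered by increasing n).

d|4:{4,2,1}  Σf=4+2+1=7
n=15: 15·1 5·3 3·5 1·15  f→[15+5+3+1]=24
[q^21] f(1)=1,f(3)=3,f(7)=7,f(21)=21 ⇒ 32

7, 24, 32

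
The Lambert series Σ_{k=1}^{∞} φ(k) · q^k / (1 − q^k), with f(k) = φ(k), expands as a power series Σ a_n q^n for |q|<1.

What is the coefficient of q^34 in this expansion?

d|34:{34,17,2,1}  Σφ=16+16+1+1=34

a_34 = 34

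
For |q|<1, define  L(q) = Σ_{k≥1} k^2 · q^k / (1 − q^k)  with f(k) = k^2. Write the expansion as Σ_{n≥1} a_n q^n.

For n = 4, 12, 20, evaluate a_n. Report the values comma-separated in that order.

q^4  k|4↦f(k): 1:1 2:4 4:16  a_4=21
q^12  k|12↦f(k): 12:144 6:36 4:16 3:9 2:4 1:1  a_12=210
n=20: 1·20 2·10 4·5 5·4 10·2 20·1  f→[1+4+16+25+100+400]=546

21, 210, 546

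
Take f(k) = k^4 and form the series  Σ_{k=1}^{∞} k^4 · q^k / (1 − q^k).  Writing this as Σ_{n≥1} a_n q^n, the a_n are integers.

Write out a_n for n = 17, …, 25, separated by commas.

83522, 112931, 130322, 170898, 196964, 248914, 279842, 358258, 391251

[q^17] f(17)=83521,f(1)=1 ⇒ 83522
d|18:{1,2,3,6,9,18}  Σf=1+16+81+1296+6561+104976=112931
d|19:{1,19}  Σf=1+130321=130322
d|20:{1,2,4,5,10,20}  Σf=1+16+256+625+10000+160000=170898
q^21  k|21↦f(k): 21:194481 7:2401 3:81 1:1  a_21=196964
q^22  k|22↦f(k): 22:234256 11:14641 2:16 1:1  a_22=248914
q^23  k|23↦f(k): 23:279841 1:1  a_23=279842
q^24  k|24↦f(k): 24:331776 12:20736 8:4096 6:1296 4:256 3:81 2:16 1:1  a_24=358258
n=25: 1·25 5·5 25·1  f→[1+625+390625]=391251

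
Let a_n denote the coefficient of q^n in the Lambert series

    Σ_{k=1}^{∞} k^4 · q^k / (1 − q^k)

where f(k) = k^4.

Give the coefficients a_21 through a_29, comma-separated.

q^21  k|21↦f(k): 21:194481 7:2401 3:81 1:1  a_21=196964
[q^22] f(22)=234256,f(11)=14641,f(2)=16,f(1)=1 ⇒ 248914
n=23: 1·23 23·1  f→[1+279841]=279842
n=24: 1·24 2·12 3·8 4·6 6·4 8·3 12·2 24·1  f→[1+16+81+256+1296+4096+20736+331776]=358258
d|25:{25,5,1}  Σf=390625+625+1=391251
n=26: 1·26 2·13 13·2 26·1  f→[1+16+28561+456976]=485554
q^27  k|27↦f(k): 27:531441 9:6561 3:81 1:1  a_27=538084
d|28:{1,2,4,7,14,28}  Σf=1+16+256+2401+38416+614656=655746
d|29:{29,1}  Σf=707281+1=707282

196964, 248914, 279842, 358258, 391251, 485554, 538084, 655746, 707282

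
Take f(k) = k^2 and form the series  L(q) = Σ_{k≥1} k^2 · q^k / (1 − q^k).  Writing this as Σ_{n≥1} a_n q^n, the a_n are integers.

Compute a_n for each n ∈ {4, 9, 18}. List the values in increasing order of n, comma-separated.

21, 91, 455

q^4  k|4↦f(k): 4:16 2:4 1:1  a_4=21
[q^9] f(9)=81,f(3)=9,f(1)=1 ⇒ 91
n=18: 1·18 2·9 3·6 6·3 9·2 18·1  f→[1+4+9+36+81+324]=455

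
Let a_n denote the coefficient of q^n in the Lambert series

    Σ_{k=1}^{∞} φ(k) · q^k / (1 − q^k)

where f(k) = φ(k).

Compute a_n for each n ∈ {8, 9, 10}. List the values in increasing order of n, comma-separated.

q^8  k|8↦φ(k): 1:1 2:1 4:2 8:4  a_8=8
n=9: 9·1 3·3 1·9  φ→[6+2+1]=9
[q^10] φ(1)=1,φ(2)=1,φ(5)=4,φ(10)=4 ⇒ 10

8, 9, 10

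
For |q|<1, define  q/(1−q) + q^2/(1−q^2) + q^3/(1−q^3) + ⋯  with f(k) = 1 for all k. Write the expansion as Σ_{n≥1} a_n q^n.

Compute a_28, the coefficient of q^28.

a_28 = 6

q^28  k|28↦f(k): 28:1 14:1 7:1 4:1 2:1 1:1  a_28=6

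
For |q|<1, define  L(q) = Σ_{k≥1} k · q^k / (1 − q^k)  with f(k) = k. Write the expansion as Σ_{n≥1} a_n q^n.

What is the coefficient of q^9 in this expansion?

d|9:{1,3,9}  Σf=1+3+9=13

a_9 = 13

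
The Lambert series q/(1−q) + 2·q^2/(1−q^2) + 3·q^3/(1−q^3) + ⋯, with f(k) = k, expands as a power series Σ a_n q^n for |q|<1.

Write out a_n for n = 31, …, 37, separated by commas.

d|31:{1,31}  Σf=1+31=32
[q^32] f(1)=1,f(2)=2,f(4)=4,f(8)=8,f(16)=16,f(32)=32 ⇒ 63
[q^33] f(1)=1,f(3)=3,f(11)=11,f(33)=33 ⇒ 48
q^34  k|34↦f(k): 1:1 2:2 17:17 34:34  a_34=54
q^35  k|35↦f(k): 35:35 7:7 5:5 1:1  a_35=48
n=36: 36·1 18·2 12·3 9·4 6·6 4·9 3·12 2·18 1·36  f→[36+18+12+9+6+4+3+2+1]=91
d|37:{37,1}  Σf=37+1=38

32, 63, 48, 54, 48, 91, 38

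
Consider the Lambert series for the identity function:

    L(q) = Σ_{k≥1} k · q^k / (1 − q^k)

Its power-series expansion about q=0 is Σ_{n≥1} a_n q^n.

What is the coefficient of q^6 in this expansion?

a_6 = 12

q^6  k|6↦f(k): 6:6 3:3 2:2 1:1  a_6=12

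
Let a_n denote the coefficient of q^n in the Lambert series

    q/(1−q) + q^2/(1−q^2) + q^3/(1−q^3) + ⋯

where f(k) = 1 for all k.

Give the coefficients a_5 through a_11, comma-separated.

2, 4, 2, 4, 3, 4, 2

q^5  k|5↦f(k): 5:1 1:1  a_5=2
q^6  k|6↦f(k): 6:1 3:1 2:1 1:1  a_6=4
d|7:{1,7}  Σf=1+1=2
[q^8] f(8)=1,f(4)=1,f(2)=1,f(1)=1 ⇒ 4
n=9: 9·1 3·3 1·9  f→[1+1+1]=3
q^10  k|10↦f(k): 1:1 2:1 5:1 10:1  a_10=4
d|11:{1,11}  Σf=1+1=2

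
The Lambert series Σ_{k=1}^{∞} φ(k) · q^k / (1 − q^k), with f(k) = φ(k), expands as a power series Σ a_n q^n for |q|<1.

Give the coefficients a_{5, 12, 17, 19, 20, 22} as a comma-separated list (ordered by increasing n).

[q^5] φ(5)=4,φ(1)=1 ⇒ 5
d|12:{1,2,3,4,6,12}  Σφ=1+1+2+2+2+4=12
q^17  k|17↦φ(k): 17:16 1:1  a_17=17
d|19:{1,19}  Σφ=1+18=19
q^20  k|20↦φ(k): 20:8 10:4 5:4 4:2 2:1 1:1  a_20=20
[q^22] φ(1)=1,φ(2)=1,φ(11)=10,φ(22)=10 ⇒ 22

5, 12, 17, 19, 20, 22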